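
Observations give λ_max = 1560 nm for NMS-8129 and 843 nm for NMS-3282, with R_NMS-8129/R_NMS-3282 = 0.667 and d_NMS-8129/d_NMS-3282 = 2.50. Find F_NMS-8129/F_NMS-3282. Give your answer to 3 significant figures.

Wien's law: T_NMS-8129/T_NMS-3282 = λ_NMS-3282/λ_NMS-8129 = 843/1560 = 0.5404.
L_NMS-8129/L_NMS-3282 = (R_NMS-8129/R_NMS-3282)²(T_NMS-8129/T_NMS-3282)⁴ = (0.667)²(0.5404)⁴ = 0.03794.
F_NMS-8129/F_NMS-3282 = (L_NMS-8129/L_NMS-3282)/(d_NMS-8129/d_NMS-3282)² = 0.03794/(2.50)² = 0.006070.

0.00607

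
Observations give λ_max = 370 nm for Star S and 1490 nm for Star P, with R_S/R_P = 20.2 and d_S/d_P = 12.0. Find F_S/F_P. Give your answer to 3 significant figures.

Wien's law: T_S/T_P = λ_P/λ_S = 1490/370 = 4.027.
L_S/L_P = (R_S/R_P)²(T_S/T_P)⁴ = (20.2)²(4.027)⁴ = 1.073×10^5.
F_S/F_P = (L_S/L_P)/(d_S/d_P)² = 1.073×10^5/(12.0)² = 745.2.

745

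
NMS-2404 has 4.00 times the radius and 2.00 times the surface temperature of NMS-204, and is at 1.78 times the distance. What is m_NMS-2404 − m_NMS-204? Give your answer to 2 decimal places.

L_NMS-2404/L_NMS-204 = (4.00)²(2.00)⁴ = 256.0.
F_NMS-2404/F_NMS-204 = (L_NMS-2404/L_NMS-204)/(d_NMS-2404/d_NMS-204)² = 256.0/3.168 = 80.80.
m_NMS-2404 − m_NMS-204 = −2.5 log₁₀(80.80) = -4.77.

-4.77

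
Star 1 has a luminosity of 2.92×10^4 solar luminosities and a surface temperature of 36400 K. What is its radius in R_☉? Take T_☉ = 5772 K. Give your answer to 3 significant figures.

4.30 R_☉

R/R_☉ = √(L/L_☉) / (T/T_☉)² = √(2.92×10^4) / (6.306)²
       = 170.9 / 39.77 = 4.297.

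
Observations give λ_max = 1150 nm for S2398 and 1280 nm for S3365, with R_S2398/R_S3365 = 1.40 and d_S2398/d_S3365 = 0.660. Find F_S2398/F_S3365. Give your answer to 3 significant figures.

Wien's law: T_S2398/T_S3365 = λ_S3365/λ_S2398 = 1280/1150 = 1.113.
L_S2398/L_S3365 = (R_S2398/R_S3365)²(T_S2398/T_S3365)⁴ = (1.40)²(1.113)⁴ = 3.008.
F_S2398/F_S3365 = (L_S2398/L_S3365)/(d_S2398/d_S3365)² = 3.008/(0.660)² = 6.906.

6.91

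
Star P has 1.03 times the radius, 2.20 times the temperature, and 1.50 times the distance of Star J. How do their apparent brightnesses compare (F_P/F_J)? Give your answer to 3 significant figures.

11.0

L_P/L_J = (R_P/R_J)²(T_P/T_J)⁴ = (1.03)² × (2.20)⁴ = 24.85.
F_P/F_J = (L_P/L_J)/(d_P/d_J)² = 24.85 / (1.50)² = 11.05.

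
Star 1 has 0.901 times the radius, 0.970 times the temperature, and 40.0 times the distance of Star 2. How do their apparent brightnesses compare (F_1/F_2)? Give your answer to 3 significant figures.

4.49×10^-4

L_1/L_2 = (R_1/R_2)²(T_1/T_2)⁴ = (0.901)² × (0.970)⁴ = 0.7187.
F_1/F_2 = (L_1/L_2)/(d_1/d_2)² = 0.7187 / (40.0)² = 4.492×10^-4.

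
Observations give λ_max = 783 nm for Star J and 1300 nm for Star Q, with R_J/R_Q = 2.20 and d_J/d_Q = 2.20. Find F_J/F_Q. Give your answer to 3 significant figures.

Wien's law: T_J/T_Q = λ_Q/λ_J = 1300/783 = 1.660.
L_J/L_Q = (R_J/R_Q)²(T_J/T_Q)⁴ = (2.20)²(1.660)⁴ = 36.78.
F_J/F_Q = (L_J/L_Q)/(d_J/d_Q)² = 36.78/(2.20)² = 7.598.

7.60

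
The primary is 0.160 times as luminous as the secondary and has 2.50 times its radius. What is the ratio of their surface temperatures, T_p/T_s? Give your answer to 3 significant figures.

0.400

L ∝ R²T⁴ gives T ∝ (L/R²)^(1/4), so
T_p/T_s = (0.160 / 2.50²)^(1/4) = (0.02560)^(1/4) = 0.4000.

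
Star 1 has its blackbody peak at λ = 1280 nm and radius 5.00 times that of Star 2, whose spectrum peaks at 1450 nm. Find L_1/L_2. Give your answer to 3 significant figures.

41.2

Wien's law gives T ∝ 1/λ_max, so T_1/T_2 = λ_2/λ_1 = 1450/1280 = 1.133.
Then L ∝ R²T⁴ gives L_1/L_2 = (5.00)² × (1.133)⁴ = 25.00 × 1.647 = 41.17.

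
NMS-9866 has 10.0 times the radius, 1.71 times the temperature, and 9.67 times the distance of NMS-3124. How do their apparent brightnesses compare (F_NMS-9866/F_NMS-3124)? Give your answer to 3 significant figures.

9.14

L_NMS-9866/L_NMS-3124 = (R_NMS-9866/R_NMS-3124)²(T_NMS-9866/T_NMS-3124)⁴ = (10.0)² × (1.71)⁴ = 855.0.
F_NMS-9866/F_NMS-3124 = (L_NMS-9866/L_NMS-3124)/(d_NMS-9866/d_NMS-3124)² = 855.0 / (9.67)² = 9.144.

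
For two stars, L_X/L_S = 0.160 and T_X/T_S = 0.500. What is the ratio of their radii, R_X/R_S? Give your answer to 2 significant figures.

1.6

L ∝ R²T⁴ gives R ∝ √L / T², so
R_X/R_S = √(0.160) / (0.500)² = 0.4000 / 0.2500 = 1.600.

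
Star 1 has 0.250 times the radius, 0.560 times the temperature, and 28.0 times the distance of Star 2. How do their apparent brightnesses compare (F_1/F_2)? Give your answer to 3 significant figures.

7.84×10^-6

L_1/L_2 = (R_1/R_2)²(T_1/T_2)⁴ = (0.250)² × (0.560)⁴ = 0.006147.
F_1/F_2 = (L_1/L_2)/(d_1/d_2)² = 0.006147 / (28.0)² = 7.840×10^-6.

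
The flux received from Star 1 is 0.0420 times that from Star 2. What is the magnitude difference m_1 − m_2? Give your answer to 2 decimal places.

3.44

m_1 − m_2 = −2.5 log₁₀(F_1/F_2) = −2.5 log₁₀(0.0420) = −2.5 × (-1.377) = 3.442.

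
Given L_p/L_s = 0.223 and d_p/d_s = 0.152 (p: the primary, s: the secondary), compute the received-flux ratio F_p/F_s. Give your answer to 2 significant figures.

F = L/(4πd²), so F_p/F_s = (L_p/L_s) / (d_p/d_s)²
= 0.223 / (0.152)² = 0.223 / 0.02310 = 9.652.

9.7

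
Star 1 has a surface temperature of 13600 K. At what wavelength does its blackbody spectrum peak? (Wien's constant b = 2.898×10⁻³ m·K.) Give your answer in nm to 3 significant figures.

λ_max = b/T = 2.898×10⁻³ / 13600 = 2.13×10^-7 m = 213.1 nm.

213 nm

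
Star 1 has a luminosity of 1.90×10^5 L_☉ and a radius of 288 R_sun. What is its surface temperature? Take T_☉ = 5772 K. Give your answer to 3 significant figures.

7.10×10^3 K

T/T_☉ = (L/L_☉)^(1/4) / (R/R_☉)^(1/2)
T = 5772 × (1.90×10^5)^(1/4) / √(288) = 5772 × 20.88 / 16.97 = 7101 K.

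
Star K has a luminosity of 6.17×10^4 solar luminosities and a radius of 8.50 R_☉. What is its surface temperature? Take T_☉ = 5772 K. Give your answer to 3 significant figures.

T/T_☉ = (L/L_☉)^(1/4) / (R/R_☉)^(1/2)
T = 5772 × (6.17×10^4)^(1/4) / √(8.50) = 5772 × 15.76 / 2.915 = 3.120×10^4 K.

3.12×10^4 K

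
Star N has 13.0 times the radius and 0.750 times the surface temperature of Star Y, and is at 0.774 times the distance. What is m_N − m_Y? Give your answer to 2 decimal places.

-4.88

L_N/L_Y = (13.0)²(0.750)⁴ = 53.47.
F_N/F_Y = (L_N/L_Y)/(d_N/d_Y)² = 53.47/0.5991 = 89.26.
m_N − m_Y = −2.5 log₁₀(89.26) = -4.88.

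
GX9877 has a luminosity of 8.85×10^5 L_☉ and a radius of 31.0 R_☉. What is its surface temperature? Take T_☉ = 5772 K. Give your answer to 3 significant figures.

3.18×10^4 K

T/T_☉ = (L/L_☉)^(1/4) / (R/R_☉)^(1/2)
T = 5772 × (8.85×10^5)^(1/4) / √(31.0) = 5772 × 30.67 / 5.568 = 3.180×10^4 K.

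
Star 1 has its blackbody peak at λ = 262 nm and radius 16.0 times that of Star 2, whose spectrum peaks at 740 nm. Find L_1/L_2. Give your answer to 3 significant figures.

Wien's law gives T ∝ 1/λ_max, so T_1/T_2 = λ_2/λ_1 = 740/262 = 2.824.
Then L ∝ R²T⁴ gives L_1/L_2 = (16.0)² × (2.824)⁴ = 256.0 × 63.64 = 1.629×10^4.

1.63×10^4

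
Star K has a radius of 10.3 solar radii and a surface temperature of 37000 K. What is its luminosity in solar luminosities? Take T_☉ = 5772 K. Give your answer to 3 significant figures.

1.79×10^5 solar luminosities

L/L_☉ = (R/R_☉)² (T/T_☉)⁴ = (10.3)² × (37000/5772)⁴
       = 106.1 × (6.410)⁴ = 106.1 × 1689 = 1.791×10^5.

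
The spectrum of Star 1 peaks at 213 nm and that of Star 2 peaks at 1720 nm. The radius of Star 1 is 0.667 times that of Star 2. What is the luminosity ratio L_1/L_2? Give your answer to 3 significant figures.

Wien's law gives T ∝ 1/λ_max, so T_1/T_2 = λ_2/λ_1 = 1720/213 = 8.075.
Then L ∝ R²T⁴ gives L_1/L_2 = (0.667)² × (8.075)⁴ = 0.4449 × 4252 = 1892.

1.89×10^3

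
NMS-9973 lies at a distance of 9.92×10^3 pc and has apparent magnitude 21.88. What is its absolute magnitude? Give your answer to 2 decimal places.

6.90

M = m − 5 log₁₀(d/10 pc) = 21.88 − 5 log₁₀(9.92×10^3/10)
  = 21.88 − 5 × 2.997 = 21.88 − 14.98 = 6.90.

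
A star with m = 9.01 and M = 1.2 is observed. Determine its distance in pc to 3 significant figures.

m − M = 5 log₁₀(d/10 pc)
9.01 − (1.2) = 7.81 = 5 log₁₀(d/10)
d = 10 × 10^(7.81/5) = 10 × 10^1.562 = 364.8 pc.

365 pc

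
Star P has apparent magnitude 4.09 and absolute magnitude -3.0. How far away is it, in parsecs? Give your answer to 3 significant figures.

262 pc

m − M = 5 log₁₀(d/10 pc)
4.09 − (-3.0) = 7.09 = 5 log₁₀(d/10)
d = 10 × 10^(7.09/5) = 10 × 10^1.418 = 261.8 pc.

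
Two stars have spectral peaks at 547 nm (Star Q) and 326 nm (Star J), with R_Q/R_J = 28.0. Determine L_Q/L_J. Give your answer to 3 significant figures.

Wien's law gives T ∝ 1/λ_max, so T_Q/T_J = λ_J/λ_Q = 326/547 = 0.5960.
Then L ∝ R²T⁴ gives L_Q/L_J = (28.0)² × (0.5960)⁴ = 784.0 × 0.1262 = 98.91.

98.9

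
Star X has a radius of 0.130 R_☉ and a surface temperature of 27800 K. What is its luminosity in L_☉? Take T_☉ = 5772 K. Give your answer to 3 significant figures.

9.09 L_☉

L/L_☉ = (R/R_☉)² (T/T_☉)⁴ = (0.130)² × (27800/5772)⁴
       = 0.01690 × (4.816)⁴ = 0.01690 × 538.1 = 9.094.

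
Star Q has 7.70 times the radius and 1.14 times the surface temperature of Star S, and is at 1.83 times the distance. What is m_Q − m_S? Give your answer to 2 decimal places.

L_Q/L_S = (7.70)²(1.14)⁴ = 100.1.
F_Q/F_S = (L_Q/L_S)/(d_Q/d_S)² = 100.1/3.349 = 29.90.
m_Q − m_S = −2.5 log₁₀(29.90) = -3.69.

-3.69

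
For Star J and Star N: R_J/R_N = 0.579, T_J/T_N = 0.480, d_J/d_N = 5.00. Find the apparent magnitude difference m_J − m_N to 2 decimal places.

L_J/L_N = (0.579)²(0.480)⁴ = 0.01780.
F_J/F_N = (L_J/L_N)/(d_J/d_N)² = 0.01780/25.00 = 7.118×10^-4.
m_J − m_N = −2.5 log₁₀(7.118×10^-4) = 7.87.

7.87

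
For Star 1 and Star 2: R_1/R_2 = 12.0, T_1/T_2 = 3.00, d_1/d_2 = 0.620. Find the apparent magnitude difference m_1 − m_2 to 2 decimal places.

L_1/L_2 = (12.0)²(3.00)⁴ = 1.166×10^4.
F_1/F_2 = (L_1/L_2)/(d_1/d_2)² = 1.166×10^4/0.3844 = 3.034×10^4.
m_1 − m_2 = −2.5 log₁₀(3.034×10^4) = -11.21.

-11.21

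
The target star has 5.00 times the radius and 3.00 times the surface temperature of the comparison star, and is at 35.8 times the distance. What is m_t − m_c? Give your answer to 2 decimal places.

-0.50

L_t/L_c = (5.00)²(3.00)⁴ = 2025.
F_t/F_c = (L_t/L_c)/(d_t/d_c)² = 2025/1282 = 1.580.
m_t − m_c = −2.5 log₁₀(1.580) = -0.50.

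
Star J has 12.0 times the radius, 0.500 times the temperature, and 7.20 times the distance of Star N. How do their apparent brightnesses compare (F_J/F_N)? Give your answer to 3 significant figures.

0.174

L_J/L_N = (R_J/R_N)²(T_J/T_N)⁴ = (12.0)² × (0.500)⁴ = 9.000.
F_J/F_N = (L_J/L_N)/(d_J/d_N)² = 9.000 / (7.20)² = 0.1736.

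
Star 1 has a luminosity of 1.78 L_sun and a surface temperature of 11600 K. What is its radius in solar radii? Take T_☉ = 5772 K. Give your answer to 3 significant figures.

0.330 solar radii

R/R_☉ = √(L/L_☉) / (T/T_☉)² = √(1.78) / (2.010)²
       = 1.334 / 4.039 = 0.3303.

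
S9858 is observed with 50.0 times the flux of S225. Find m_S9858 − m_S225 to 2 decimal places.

-4.25

m_S9858 − m_S225 = −2.5 log₁₀(F_S9858/F_S225) = −2.5 log₁₀(50.0) = −2.5 × (1.699) = -4.247.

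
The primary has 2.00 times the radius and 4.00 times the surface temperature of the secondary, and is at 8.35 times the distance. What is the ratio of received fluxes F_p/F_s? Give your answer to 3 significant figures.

14.7

L_p/L_s = (R_p/R_s)²(T_p/T_s)⁴ = (2.00)² × (4.00)⁴ = 1024.
F_p/F_s = (L_p/L_s)/(d_p/d_s)² = 1024 / (8.35)² = 14.69.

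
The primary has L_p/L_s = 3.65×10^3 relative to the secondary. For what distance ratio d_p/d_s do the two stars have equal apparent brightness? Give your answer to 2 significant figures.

Equal flux requires L_p/d_p² = L_s/d_s², so d_p/d_s = √(L_p/L_s)
= √(3.65×10^3) = 60.42.

60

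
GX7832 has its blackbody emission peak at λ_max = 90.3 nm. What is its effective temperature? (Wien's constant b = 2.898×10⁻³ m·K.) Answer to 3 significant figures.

T = b/λ_max = 2.898×10⁻³ / (90.3×10⁻⁹) = 3.209×10^4 K.

3.21×10^4 K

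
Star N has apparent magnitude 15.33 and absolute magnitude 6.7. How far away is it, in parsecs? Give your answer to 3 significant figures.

532 pc

m − M = 5 log₁₀(d/10 pc)
15.33 − (6.7) = 8.63 = 5 log₁₀(d/10)
d = 10 × 10^(8.63/5) = 10 × 10^1.726 = 532.1 pc.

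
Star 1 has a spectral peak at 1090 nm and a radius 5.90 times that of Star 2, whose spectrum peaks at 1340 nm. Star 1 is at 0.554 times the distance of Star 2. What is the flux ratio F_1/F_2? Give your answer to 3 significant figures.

Wien's law: T_1/T_2 = λ_2/λ_1 = 1340/1090 = 1.229.
L_1/L_2 = (R_1/R_2)²(T_1/T_2)⁴ = (5.90)²(1.229)⁴ = 79.51.
F_1/F_2 = (L_1/L_2)/(d_1/d_2)² = 79.51/(0.554)² = 259.1.

259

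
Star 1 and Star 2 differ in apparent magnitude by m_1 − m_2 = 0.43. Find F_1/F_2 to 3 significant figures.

F_1/F_2 = 10^(−(m_1 − m_2)/2.5) = 10^(-0.43/2.5) = 10^-0.172 = 0.6730.

0.673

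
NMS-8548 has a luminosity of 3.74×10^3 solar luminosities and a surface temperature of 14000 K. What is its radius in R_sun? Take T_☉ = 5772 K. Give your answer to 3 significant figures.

R/R_☉ = √(L/L_☉) / (T/T_☉)² = √(3.74×10^3) / (2.426)²
       = 61.16 / 5.883 = 10.40.

10.4 R_sun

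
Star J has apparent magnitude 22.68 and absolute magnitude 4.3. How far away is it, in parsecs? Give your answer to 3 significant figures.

4.74×10^4 pc

m − M = 5 log₁₀(d/10 pc)
22.68 − (4.3) = 18.38 = 5 log₁₀(d/10)
d = 10 × 10^(18.38/5) = 10 × 10^3.676 = 4.742×10^4 pc.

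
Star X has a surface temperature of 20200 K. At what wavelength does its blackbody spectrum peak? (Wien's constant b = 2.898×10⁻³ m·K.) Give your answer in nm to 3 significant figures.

143 nm

λ_max = b/T = 2.898×10⁻³ / 20200 = 1.43×10^-7 m = 143.5 nm.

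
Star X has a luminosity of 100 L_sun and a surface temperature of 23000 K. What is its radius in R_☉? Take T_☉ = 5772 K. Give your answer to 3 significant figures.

R/R_☉ = √(L/L_☉) / (T/T_☉)² = √(100) / (3.985)²
       = 10.00 / 15.88 = 0.6298.

0.630 R_☉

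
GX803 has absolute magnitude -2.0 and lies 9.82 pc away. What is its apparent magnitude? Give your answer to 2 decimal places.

m = M + 5 log₁₀(d/10 pc) = -2.0 + 5 log₁₀(9.82/10)
  = -2.0 + 5 × -0.008 = -2.0 + -0.04 = -2.04.

-2.04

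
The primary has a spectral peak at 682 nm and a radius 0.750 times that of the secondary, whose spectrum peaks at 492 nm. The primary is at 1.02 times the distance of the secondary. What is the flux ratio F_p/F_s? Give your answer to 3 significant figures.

0.146

Wien's law: T_p/T_s = λ_s/λ_p = 492/682 = 0.7214.
L_p/L_s = (R_p/R_s)²(T_p/T_s)⁴ = (0.750)²(0.7214)⁴ = 0.1524.
F_p/F_s = (L_p/L_s)/(d_p/d_s)² = 0.1524/(1.02)² = 0.1464.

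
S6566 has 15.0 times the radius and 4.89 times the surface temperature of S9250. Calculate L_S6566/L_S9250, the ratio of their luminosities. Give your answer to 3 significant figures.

1.29×10^5

From the Stefan–Boltzmann law, L ∝ R²T⁴, so
L_S6566/L_S9250 = (R_S6566/R_S9250)² (T_S6566/T_S9250)⁴ = (15.0)² × (4.89)⁴ = 225.0 × 571.8 = 1.287×10^5.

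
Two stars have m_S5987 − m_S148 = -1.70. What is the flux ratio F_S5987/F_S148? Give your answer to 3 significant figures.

4.79

F_S5987/F_S148 = 10^(−(m_S5987 − m_S148)/2.5) = 10^(1.70/2.5) = 10^0.680 = 4.786.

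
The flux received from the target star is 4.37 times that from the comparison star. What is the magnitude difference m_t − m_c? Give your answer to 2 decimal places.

m_t − m_c = −2.5 log₁₀(F_t/F_c) = −2.5 log₁₀(4.37) = −2.5 × (0.640) = -1.601.

-1.60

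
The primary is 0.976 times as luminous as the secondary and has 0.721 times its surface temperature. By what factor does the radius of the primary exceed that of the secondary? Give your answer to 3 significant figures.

1.90

L ∝ R²T⁴ gives R ∝ √L / T², so
R_p/R_s = √(0.976) / (0.721)² = 0.9879 / 0.5198 = 1.900.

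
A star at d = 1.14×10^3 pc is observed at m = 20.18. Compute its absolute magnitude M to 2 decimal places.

9.90

M = m − 5 log₁₀(d/10 pc) = 20.18 − 5 log₁₀(1.14×10^3/10)
  = 20.18 − 5 × 2.057 = 20.18 − 10.28 = 9.90.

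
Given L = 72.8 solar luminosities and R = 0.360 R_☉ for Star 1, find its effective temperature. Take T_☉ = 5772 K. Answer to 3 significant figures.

T/T_☉ = (L/L_☉)^(1/4) / (R/R_☉)^(1/2)
T = 5772 × (72.8)^(1/4) / √(0.360) = 5772 × 2.921 / 0.6000 = 2.810×10^4 K.

2.81×10^4 K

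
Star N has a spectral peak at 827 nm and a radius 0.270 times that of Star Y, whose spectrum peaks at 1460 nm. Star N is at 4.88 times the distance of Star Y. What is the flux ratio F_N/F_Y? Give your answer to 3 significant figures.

0.0297

Wien's law: T_N/T_Y = λ_Y/λ_N = 1460/827 = 1.765.
L_N/L_Y = (R_N/R_Y)²(T_N/T_Y)⁴ = (0.270)²(1.765)⁴ = 0.7081.
F_N/F_Y = (L_N/L_Y)/(d_N/d_Y)² = 0.7081/(4.88)² = 0.02974.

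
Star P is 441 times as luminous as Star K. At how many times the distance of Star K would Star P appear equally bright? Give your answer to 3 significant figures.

21.0

Equal flux requires L_P/d_P² = L_K/d_K², so d_P/d_K = √(L_P/L_K)
= √(441) = 21.00.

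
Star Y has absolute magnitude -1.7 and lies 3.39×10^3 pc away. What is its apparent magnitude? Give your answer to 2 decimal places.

10.95

m = M + 5 log₁₀(d/10 pc) = -1.7 + 5 log₁₀(3.39×10^3/10)
  = -1.7 + 5 × 2.530 = -1.7 + 12.65 = 10.95.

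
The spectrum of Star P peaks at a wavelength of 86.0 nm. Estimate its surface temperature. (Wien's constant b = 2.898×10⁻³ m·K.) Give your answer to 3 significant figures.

T = b/λ_max = 2.898×10⁻³ / (86.0×10⁻⁹) = 3.370×10^4 K.

3.37×10^4 K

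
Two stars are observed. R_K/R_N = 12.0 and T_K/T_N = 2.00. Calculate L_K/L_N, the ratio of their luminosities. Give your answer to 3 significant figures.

From the Stefan–Boltzmann law, L ∝ R²T⁴, so
L_K/L_N = (R_K/R_N)² (T_K/T_N)⁴ = (12.0)² × (2.00)⁴ = 144.0 × 16.00 = 2304.

2.30×10^3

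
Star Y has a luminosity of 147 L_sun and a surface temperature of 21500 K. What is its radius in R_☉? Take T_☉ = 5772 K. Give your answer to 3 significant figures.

0.874 R_☉

R/R_☉ = √(L/L_☉) / (T/T_☉)² = √(147) / (3.725)²
       = 12.12 / 13.87 = 0.8738.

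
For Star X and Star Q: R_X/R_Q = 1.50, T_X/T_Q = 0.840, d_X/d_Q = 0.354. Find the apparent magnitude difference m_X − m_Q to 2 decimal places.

L_X/L_Q = (1.50)²(0.840)⁴ = 1.120.
F_X/F_Q = (L_X/L_Q)/(d_X/d_Q)² = 1.120/0.1253 = 8.939.
m_X − m_Q = −2.5 log₁₀(8.939) = -2.38.

-2.38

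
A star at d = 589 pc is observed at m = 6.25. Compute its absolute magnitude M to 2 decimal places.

-2.60

M = m − 5 log₁₀(d/10 pc) = 6.25 − 5 log₁₀(589/10)
  = 6.25 − 5 × 1.770 = 6.25 − 8.85 = -2.60.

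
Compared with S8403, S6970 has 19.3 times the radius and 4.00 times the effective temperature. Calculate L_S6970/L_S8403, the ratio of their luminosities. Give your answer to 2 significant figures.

9.5×10^4

From the Stefan–Boltzmann law, L ∝ R²T⁴, so
L_S6970/L_S8403 = (R_S6970/R_S8403)² (T_S6970/T_S8403)⁴ = (19.3)² × (4.00)⁴ = 372.5 × 256.0 = 9.536×10^4.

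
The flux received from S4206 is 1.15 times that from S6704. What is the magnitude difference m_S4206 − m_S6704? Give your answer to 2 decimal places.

-0.15

m_S4206 − m_S6704 = −2.5 log₁₀(F_S4206/F_S6704) = −2.5 log₁₀(1.15) = −2.5 × (0.061) = -0.152.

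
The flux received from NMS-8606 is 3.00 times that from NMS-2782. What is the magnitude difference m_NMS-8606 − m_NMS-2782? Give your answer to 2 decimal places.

-1.19

m_NMS-8606 − m_NMS-2782 = −2.5 log₁₀(F_NMS-8606/F_NMS-2782) = −2.5 log₁₀(3.00) = −2.5 × (0.477) = -1.193.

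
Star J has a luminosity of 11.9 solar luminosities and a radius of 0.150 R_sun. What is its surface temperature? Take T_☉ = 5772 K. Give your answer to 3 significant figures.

2.77×10^4 K

T/T_☉ = (L/L_☉)^(1/4) / (R/R_☉)^(1/2)
T = 5772 × (11.9)^(1/4) / √(0.150) = 5772 × 1.857 / 0.3873 = 2.768×10^4 K.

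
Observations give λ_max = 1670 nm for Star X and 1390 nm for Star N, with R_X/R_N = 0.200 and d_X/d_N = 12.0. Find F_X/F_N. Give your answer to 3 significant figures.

Wien's law: T_X/T_N = λ_N/λ_X = 1390/1670 = 0.8323.
L_X/L_N = (R_X/R_N)²(T_X/T_N)⁴ = (0.200)²(0.8323)⁴ = 0.01920.
F_X/F_N = (L_X/L_N)/(d_X/d_N)² = 0.01920/(12.0)² = 1.333×10^-4.

1.33×10^-4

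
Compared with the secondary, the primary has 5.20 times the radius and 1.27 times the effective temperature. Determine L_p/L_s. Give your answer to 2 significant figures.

From the Stefan–Boltzmann law, L ∝ R²T⁴, so
L_p/L_s = (R_p/R_s)² (T_p/T_s)⁴ = (5.20)² × (1.27)⁴ = 27.04 × 2.601 = 70.34.

70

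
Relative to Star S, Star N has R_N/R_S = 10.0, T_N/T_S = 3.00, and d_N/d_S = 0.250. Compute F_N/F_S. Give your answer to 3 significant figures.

1.30×10^5

L_N/L_S = (R_N/R_S)²(T_N/T_S)⁴ = (10.0)² × (3.00)⁴ = 8100.
F_N/F_S = (L_N/L_S)/(d_N/d_S)² = 8100 / (0.250)² = 1.296×10^5.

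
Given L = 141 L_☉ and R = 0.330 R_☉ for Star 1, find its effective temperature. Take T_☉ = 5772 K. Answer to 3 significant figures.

T/T_☉ = (L/L_☉)^(1/4) / (R/R_☉)^(1/2)
T = 5772 × (141)^(1/4) / √(0.330) = 5772 × 3.446 / 0.5745 = 3.462×10^4 K.

3.46×10^4 K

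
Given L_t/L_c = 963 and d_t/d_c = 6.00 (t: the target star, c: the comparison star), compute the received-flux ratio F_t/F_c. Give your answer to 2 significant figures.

F = L/(4πd²), so F_t/F_c = (L_t/L_c) / (d_t/d_c)²
= 963 / (6.00)² = 963 / 36.00 = 26.75.

27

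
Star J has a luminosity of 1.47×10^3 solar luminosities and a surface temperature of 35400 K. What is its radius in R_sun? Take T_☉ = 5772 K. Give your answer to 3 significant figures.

R/R_☉ = √(L/L_☉) / (T/T_☉)² = √(1.47×10^3) / (6.133)²
       = 38.34 / 37.61 = 1.019.

1.02 R_sun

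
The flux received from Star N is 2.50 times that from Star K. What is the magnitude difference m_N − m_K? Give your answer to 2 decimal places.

m_N − m_K = −2.5 log₁₀(F_N/F_K) = −2.5 log₁₀(2.50) = −2.5 × (0.398) = -0.995.

-0.99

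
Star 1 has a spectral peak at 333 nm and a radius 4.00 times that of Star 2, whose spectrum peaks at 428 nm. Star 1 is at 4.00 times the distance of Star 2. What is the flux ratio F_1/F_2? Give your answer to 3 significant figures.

Wien's law: T_1/T_2 = λ_2/λ_1 = 428/333 = 1.285.
L_1/L_2 = (R_1/R_2)²(T_1/T_2)⁴ = (4.00)²(1.285)⁴ = 43.66.
F_1/F_2 = (L_1/L_2)/(d_1/d_2)² = 43.66/(4.00)² = 2.729.

2.73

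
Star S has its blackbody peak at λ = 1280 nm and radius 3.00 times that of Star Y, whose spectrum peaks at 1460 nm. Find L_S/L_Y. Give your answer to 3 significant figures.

Wien's law gives T ∝ 1/λ_max, so T_S/T_Y = λ_Y/λ_S = 1460/1280 = 1.141.
Then L ∝ R²T⁴ gives L_S/L_Y = (3.00)² × (1.141)⁴ = 9.000 × 1.693 = 15.23.

15.2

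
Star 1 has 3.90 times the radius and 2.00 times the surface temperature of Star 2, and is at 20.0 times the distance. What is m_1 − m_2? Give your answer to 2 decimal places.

L_1/L_2 = (3.90)²(2.00)⁴ = 243.4.
F_1/F_2 = (L_1/L_2)/(d_1/d_2)² = 243.4/400.0 = 0.6084.
m_1 − m_2 = −2.5 log₁₀(0.6084) = 0.54.

0.54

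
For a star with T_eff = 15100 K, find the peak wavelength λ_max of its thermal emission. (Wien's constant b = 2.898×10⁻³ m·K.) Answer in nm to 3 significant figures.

192 nm

λ_max = b/T = 2.898×10⁻³ / 15100 = 1.92×10^-7 m = 191.9 nm.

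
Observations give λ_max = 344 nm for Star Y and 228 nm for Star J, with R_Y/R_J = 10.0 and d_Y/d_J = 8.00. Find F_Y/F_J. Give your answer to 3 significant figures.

0.302

Wien's law: T_Y/T_J = λ_J/λ_Y = 228/344 = 0.6628.
L_Y/L_J = (R_Y/R_J)²(T_Y/T_J)⁴ = (10.0)²(0.6628)⁴ = 19.30.
F_Y/F_J = (L_Y/L_J)/(d_Y/d_J)² = 19.30/(8.00)² = 0.3015.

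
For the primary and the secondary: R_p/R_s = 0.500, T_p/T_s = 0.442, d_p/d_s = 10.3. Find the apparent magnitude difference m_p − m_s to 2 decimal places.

L_p/L_s = (0.500)²(0.442)⁴ = 0.009542.
F_p/F_s = (L_p/L_s)/(d_p/d_s)² = 0.009542/106.1 = 8.994×10^-5.
m_p − m_s = −2.5 log₁₀(8.994×10^-5) = 10.12.

10.12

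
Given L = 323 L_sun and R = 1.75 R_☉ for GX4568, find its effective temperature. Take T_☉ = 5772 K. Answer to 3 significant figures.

1.85×10^4 K

T/T_☉ = (L/L_☉)^(1/4) / (R/R_☉)^(1/2)
T = 5772 × (323)^(1/4) / √(1.75) = 5772 × 4.239 / 1.323 = 1.850×10^4 K.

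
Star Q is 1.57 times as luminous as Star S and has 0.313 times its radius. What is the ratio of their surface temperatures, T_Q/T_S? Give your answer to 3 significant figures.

2.00

L ∝ R²T⁴ gives T ∝ (L/R²)^(1/4), so
T_Q/T_S = (1.57 / 0.313²)^(1/4) = (16.03)^(1/4) = 2.001.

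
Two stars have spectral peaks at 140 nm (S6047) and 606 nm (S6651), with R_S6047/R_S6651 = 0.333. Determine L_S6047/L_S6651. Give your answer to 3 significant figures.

38.9

Wien's law gives T ∝ 1/λ_max, so T_S6047/T_S6651 = λ_S6651/λ_S6047 = 606/140 = 4.329.
Then L ∝ R²T⁴ gives L_S6047/L_S6651 = (0.333)² × (4.329)⁴ = 0.1109 × 351.1 = 38.93.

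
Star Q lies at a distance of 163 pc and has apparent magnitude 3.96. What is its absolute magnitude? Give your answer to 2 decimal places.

M = m − 5 log₁₀(d/10 pc) = 3.96 − 5 log₁₀(163/10)
  = 3.96 − 5 × 1.212 = 3.96 − 6.06 = -2.10.

-2.10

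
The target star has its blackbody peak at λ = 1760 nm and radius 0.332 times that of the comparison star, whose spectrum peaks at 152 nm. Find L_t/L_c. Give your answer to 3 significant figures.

Wien's law gives T ∝ 1/λ_max, so T_t/T_c = λ_c/λ_t = 152/1760 = 0.08636.
Then L ∝ R²T⁴ gives L_t/L_c = (0.332)² × (0.08636)⁴ = 0.1102 × 5.563×10^-5 = 6.132×10^-6.

6.13×10^-6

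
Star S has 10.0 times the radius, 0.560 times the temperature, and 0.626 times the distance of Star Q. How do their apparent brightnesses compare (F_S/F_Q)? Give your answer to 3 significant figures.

25.1

L_S/L_Q = (R_S/R_Q)²(T_S/T_Q)⁴ = (10.0)² × (0.560)⁴ = 9.834.
F_S/F_Q = (L_S/L_Q)/(d_S/d_Q)² = 9.834 / (0.626)² = 25.10.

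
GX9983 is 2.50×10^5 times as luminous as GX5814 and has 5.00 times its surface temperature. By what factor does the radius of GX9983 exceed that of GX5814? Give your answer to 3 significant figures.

L ∝ R²T⁴ gives R ∝ √L / T², so
R_GX9983/R_GX5814 = √(2.50×10^5) / (5.00)² = 500.0 / 25.00 = 20.00.

20.0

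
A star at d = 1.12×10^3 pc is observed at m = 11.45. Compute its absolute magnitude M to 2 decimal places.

M = m − 5 log₁₀(d/10 pc) = 11.45 − 5 log₁₀(1.12×10^3/10)
  = 11.45 − 5 × 2.049 = 11.45 − 10.25 = 1.20.

1.20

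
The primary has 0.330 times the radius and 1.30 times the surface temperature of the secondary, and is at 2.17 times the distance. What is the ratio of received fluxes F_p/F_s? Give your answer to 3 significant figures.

0.0661

L_p/L_s = (R_p/R_s)²(T_p/T_s)⁴ = (0.330)² × (1.30)⁴ = 0.3110.
F_p/F_s = (L_p/L_s)/(d_p/d_s)² = 0.3110 / (2.17)² = 0.06605.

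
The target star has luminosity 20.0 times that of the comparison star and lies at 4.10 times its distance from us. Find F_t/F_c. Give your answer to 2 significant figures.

F = L/(4πd²), so F_t/F_c = (L_t/L_c) / (d_t/d_c)²
= 20.0 / (4.10)² = 20.0 / 16.81 = 1.190.

1.2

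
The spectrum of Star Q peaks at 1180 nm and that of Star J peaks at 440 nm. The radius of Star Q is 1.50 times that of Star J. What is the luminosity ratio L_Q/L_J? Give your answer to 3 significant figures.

0.0435

Wien's law gives T ∝ 1/λ_max, so T_Q/T_J = λ_J/λ_Q = 440/1180 = 0.3729.
Then L ∝ R²T⁴ gives L_Q/L_J = (1.50)² × (0.3729)⁴ = 2.250 × 0.01933 = 0.04350.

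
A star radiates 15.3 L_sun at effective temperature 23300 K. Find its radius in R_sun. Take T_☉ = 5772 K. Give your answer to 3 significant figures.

0.240 R_sun

R/R_☉ = √(L/L_☉) / (T/T_☉)² = √(15.3) / (4.037)²
       = 3.912 / 16.30 = 0.2400.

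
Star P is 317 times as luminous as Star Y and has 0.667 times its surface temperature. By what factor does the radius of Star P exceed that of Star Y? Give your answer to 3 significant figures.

L ∝ R²T⁴ gives R ∝ √L / T², so
R_P/R_Y = √(317) / (0.667)² = 17.80 / 0.4449 = 40.02.

40.0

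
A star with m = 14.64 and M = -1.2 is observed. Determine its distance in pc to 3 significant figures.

1.47×10^4 pc

m − M = 5 log₁₀(d/10 pc)
14.64 − (-1.2) = 15.84 = 5 log₁₀(d/10)
d = 10 × 10^(15.84/5) = 10 × 10^3.168 = 1.472×10^4 pc.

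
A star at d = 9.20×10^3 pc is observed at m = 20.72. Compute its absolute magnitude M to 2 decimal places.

5.90

M = m − 5 log₁₀(d/10 pc) = 20.72 − 5 log₁₀(9.20×10^3/10)
  = 20.72 − 5 × 2.964 = 20.72 − 14.82 = 5.90.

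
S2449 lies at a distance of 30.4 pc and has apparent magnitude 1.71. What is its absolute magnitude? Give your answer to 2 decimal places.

-0.70

M = m − 5 log₁₀(d/10 pc) = 1.71 − 5 log₁₀(30.4/10)
  = 1.71 − 5 × 0.483 = 1.71 − 2.41 = -0.70.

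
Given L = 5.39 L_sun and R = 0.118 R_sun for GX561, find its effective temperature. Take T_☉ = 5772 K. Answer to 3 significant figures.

2.56×10^4 K

T/T_☉ = (L/L_☉)^(1/4) / (R/R_☉)^(1/2)
T = 5772 × (5.39)^(1/4) / √(0.118) = 5772 × 1.524 / 0.3435 = 2.560×10^4 K.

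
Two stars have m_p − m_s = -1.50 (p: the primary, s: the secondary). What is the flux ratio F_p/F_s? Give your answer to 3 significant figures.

3.98

F_p/F_s = 10^(−(m_p − m_s)/2.5) = 10^(1.50/2.5) = 10^0.600 = 3.981.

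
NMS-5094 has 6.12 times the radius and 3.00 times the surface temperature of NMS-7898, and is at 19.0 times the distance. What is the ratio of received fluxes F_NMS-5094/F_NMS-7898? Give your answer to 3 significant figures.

8.40

L_NMS-5094/L_NMS-7898 = (R_NMS-5094/R_NMS-7898)²(T_NMS-5094/T_NMS-7898)⁴ = (6.12)² × (3.00)⁴ = 3034.
F_NMS-5094/F_NMS-7898 = (L_NMS-5094/L_NMS-7898)/(d_NMS-5094/d_NMS-7898)² = 3034 / (19.0)² = 8.404.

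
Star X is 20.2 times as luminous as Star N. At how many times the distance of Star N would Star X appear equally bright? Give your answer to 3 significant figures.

Equal flux requires L_X/d_X² = L_N/d_N², so d_X/d_N = √(L_X/L_N)
= √(20.2) = 4.494.

4.49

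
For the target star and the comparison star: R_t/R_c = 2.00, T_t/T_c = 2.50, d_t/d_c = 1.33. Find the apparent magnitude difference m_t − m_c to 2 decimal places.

L_t/L_c = (2.00)²(2.50)⁴ = 156.2.
F_t/F_c = (L_t/L_c)/(d_t/d_c)² = 156.2/1.769 = 88.33.
m_t − m_c = −2.5 log₁₀(88.33) = -4.87.

-4.87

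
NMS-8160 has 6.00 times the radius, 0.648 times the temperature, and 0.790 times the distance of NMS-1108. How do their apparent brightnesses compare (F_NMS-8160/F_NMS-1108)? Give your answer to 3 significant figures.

10.2

L_NMS-8160/L_NMS-1108 = (R_NMS-8160/R_NMS-1108)²(T_NMS-8160/T_NMS-1108)⁴ = (6.00)² × (0.648)⁴ = 6.347.
F_NMS-8160/F_NMS-1108 = (L_NMS-8160/L_NMS-1108)/(d_NMS-8160/d_NMS-1108)² = 6.347 / (0.790)² = 10.17.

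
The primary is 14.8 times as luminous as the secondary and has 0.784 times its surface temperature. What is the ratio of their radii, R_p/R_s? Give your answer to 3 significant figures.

L ∝ R²T⁴ gives R ∝ √L / T², so
R_p/R_s = √(14.8) / (0.784)² = 3.847 / 0.6147 = 6.259.

6.26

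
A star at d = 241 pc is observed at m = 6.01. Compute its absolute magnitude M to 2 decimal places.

-0.90

M = m − 5 log₁₀(d/10 pc) = 6.01 − 5 log₁₀(241/10)
  = 6.01 − 5 × 1.382 = 6.01 − 6.91 = -0.90.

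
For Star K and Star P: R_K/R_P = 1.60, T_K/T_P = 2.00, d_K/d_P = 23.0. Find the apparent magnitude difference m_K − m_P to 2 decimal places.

L_K/L_P = (1.60)²(2.00)⁴ = 40.96.
F_K/F_P = (L_K/L_P)/(d_K/d_P)² = 40.96/529.0 = 0.07743.
m_K − m_P = −2.5 log₁₀(0.07743) = 2.78.

2.78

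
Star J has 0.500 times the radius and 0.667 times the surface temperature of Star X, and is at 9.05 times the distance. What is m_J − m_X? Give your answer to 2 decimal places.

L_J/L_X = (0.500)²(0.667)⁴ = 0.04948.
F_J/F_X = (L_J/L_X)/(d_J/d_X)² = 0.04948/81.90 = 6.042×10^-4.
m_J − m_X = −2.5 log₁₀(6.042×10^-4) = 8.05.

8.05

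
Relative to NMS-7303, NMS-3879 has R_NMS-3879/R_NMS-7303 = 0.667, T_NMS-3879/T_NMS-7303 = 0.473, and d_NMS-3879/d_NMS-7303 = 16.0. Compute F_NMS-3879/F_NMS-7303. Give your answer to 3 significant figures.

L_NMS-3879/L_NMS-7303 = (R_NMS-3879/R_NMS-7303)²(T_NMS-3879/T_NMS-7303)⁴ = (0.667)² × (0.473)⁴ = 0.02227.
F_NMS-3879/F_NMS-7303 = (L_NMS-3879/L_NMS-7303)/(d_NMS-3879/d_NMS-7303)² = 0.02227 / (16.0)² = 8.699×10^-5.

8.70×10^-5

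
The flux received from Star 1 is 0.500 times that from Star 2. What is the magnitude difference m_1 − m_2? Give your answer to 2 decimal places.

m_1 − m_2 = −2.5 log₁₀(F_1/F_2) = −2.5 log₁₀(0.500) = −2.5 × (-0.301) = 0.753.

0.75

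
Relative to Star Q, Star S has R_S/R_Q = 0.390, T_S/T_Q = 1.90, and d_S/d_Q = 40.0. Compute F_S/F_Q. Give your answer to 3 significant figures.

L_S/L_Q = (R_S/R_Q)²(T_S/T_Q)⁴ = (0.390)² × (1.90)⁴ = 1.982.
F_S/F_Q = (L_S/L_Q)/(d_S/d_Q)² = 1.982 / (40.0)² = 0.001239.

0.00124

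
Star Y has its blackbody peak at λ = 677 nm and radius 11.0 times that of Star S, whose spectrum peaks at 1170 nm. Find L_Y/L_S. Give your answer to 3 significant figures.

1.08×10^3

Wien's law gives T ∝ 1/λ_max, so T_Y/T_S = λ_S/λ_Y = 1170/677 = 1.728.
Then L ∝ R²T⁴ gives L_Y/L_S = (11.0)² × (1.728)⁴ = 121.0 × 8.920 = 1079.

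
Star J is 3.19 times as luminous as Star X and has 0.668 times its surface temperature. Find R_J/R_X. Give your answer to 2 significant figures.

4.0

L ∝ R²T⁴ gives R ∝ √L / T², so
R_J/R_X = √(3.19) / (0.668)² = 1.786 / 0.4462 = 4.003.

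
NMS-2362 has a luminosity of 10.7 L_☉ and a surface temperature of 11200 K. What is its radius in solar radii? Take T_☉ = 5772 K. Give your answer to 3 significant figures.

R/R_☉ = √(L/L_☉) / (T/T_☉)² = √(10.7) / (1.940)²
       = 3.271 / 3.765 = 0.8688.

0.869 solar radii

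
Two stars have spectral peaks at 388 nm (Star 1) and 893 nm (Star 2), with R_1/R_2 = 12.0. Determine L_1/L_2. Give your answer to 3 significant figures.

Wien's law gives T ∝ 1/λ_max, so T_1/T_2 = λ_2/λ_1 = 893/388 = 2.302.
Then L ∝ R²T⁴ gives L_1/L_2 = (12.0)² × (2.302)⁴ = 144.0 × 28.06 = 4041.

4.04×10^3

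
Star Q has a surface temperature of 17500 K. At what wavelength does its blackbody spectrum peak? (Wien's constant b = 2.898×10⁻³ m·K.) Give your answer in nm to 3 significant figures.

λ_max = b/T = 2.898×10⁻³ / 17500 = 1.66×10^-7 m = 165.6 nm.

166 nm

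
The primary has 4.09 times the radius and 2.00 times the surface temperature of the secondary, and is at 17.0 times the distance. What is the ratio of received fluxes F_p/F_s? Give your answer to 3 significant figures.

L_p/L_s = (R_p/R_s)²(T_p/T_s)⁴ = (4.09)² × (2.00)⁴ = 267.6.
F_p/F_s = (L_p/L_s)/(d_p/d_s)² = 267.6 / (17.0)² = 0.9261.

0.926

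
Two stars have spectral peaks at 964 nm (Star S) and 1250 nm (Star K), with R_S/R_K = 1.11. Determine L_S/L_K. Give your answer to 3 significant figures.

3.48

Wien's law gives T ∝ 1/λ_max, so T_S/T_K = λ_K/λ_S = 1250/964 = 1.297.
Then L ∝ R²T⁴ gives L_S/L_K = (1.11)² × (1.297)⁴ = 1.232 × 2.827 = 3.483.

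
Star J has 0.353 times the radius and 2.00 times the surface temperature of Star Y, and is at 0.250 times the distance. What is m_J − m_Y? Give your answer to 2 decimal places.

L_J/L_Y = (0.353)²(2.00)⁴ = 1.994.
F_J/F_Y = (L_J/L_Y)/(d_J/d_Y)² = 1.994/0.06250 = 31.90.
m_J − m_Y = −2.5 log₁₀(31.90) = -3.76.

-3.76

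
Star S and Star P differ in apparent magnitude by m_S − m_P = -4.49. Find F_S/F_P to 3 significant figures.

F_S/F_P = 10^(−(m_S − m_P)/2.5) = 10^(4.49/2.5) = 10^1.796 = 62.52.

62.5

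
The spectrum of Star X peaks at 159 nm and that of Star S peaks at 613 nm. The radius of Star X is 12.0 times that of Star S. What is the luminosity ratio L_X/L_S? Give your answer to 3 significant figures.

Wien's law gives T ∝ 1/λ_max, so T_X/T_S = λ_S/λ_X = 613/159 = 3.855.
Then L ∝ R²T⁴ gives L_X/L_S = (12.0)² × (3.855)⁴ = 144.0 × 220.9 = 3.181×10^4.

3.18×10^4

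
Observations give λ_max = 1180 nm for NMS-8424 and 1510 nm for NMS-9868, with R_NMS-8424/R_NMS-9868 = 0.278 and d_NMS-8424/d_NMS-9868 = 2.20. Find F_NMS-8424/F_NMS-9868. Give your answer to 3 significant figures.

0.0428

Wien's law: T_NMS-8424/T_NMS-9868 = λ_NMS-9868/λ_NMS-8424 = 1510/1180 = 1.280.
L_NMS-8424/L_NMS-9868 = (R_NMS-8424/R_NMS-9868)²(T_NMS-8424/T_NMS-9868)⁴ = (0.278)²(1.280)⁴ = 0.2072.
F_NMS-8424/F_NMS-9868 = (L_NMS-8424/L_NMS-9868)/(d_NMS-8424/d_NMS-9868)² = 0.2072/(2.20)² = 0.04282.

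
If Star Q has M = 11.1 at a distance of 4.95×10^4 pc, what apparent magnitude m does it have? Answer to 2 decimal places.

29.57

m = M + 5 log₁₀(d/10 pc) = 11.1 + 5 log₁₀(4.95×10^4/10)
  = 11.1 + 5 × 3.695 = 11.1 + 18.47 = 29.57.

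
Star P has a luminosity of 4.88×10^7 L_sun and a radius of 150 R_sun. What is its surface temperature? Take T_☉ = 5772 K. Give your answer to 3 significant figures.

T/T_☉ = (L/L_☉)^(1/4) / (R/R_☉)^(1/2)
T = 5772 × (4.88×10^7)^(1/4) / √(150) = 5772 × 83.58 / 12.25 = 3.939×10^4 K.

3.94×10^4 K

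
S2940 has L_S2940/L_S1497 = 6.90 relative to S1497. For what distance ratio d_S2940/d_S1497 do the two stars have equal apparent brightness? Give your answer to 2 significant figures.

2.6

Equal flux requires L_S2940/d_S2940² = L_S1497/d_S1497², so d_S2940/d_S1497 = √(L_S2940/L_S1497)
= √(6.90) = 2.627.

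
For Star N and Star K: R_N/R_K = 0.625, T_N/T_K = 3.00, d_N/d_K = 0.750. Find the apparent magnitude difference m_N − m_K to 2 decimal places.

-4.38

L_N/L_K = (0.625)²(3.00)⁴ = 31.64.
F_N/F_K = (L_N/L_K)/(d_N/d_K)² = 31.64/0.5625 = 56.25.
m_N − m_K = −2.5 log₁₀(56.25) = -4.38.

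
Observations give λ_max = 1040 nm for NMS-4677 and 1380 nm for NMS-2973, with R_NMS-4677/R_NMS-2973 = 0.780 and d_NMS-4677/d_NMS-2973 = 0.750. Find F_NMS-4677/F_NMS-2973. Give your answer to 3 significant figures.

3.35

Wien's law: T_NMS-4677/T_NMS-2973 = λ_NMS-2973/λ_NMS-4677 = 1380/1040 = 1.327.
L_NMS-4677/L_NMS-2973 = (R_NMS-4677/R_NMS-2973)²(T_NMS-4677/T_NMS-2973)⁴ = (0.780)²(1.327)⁴ = 1.886.
F_NMS-4677/F_NMS-2973 = (L_NMS-4677/L_NMS-2973)/(d_NMS-4677/d_NMS-2973)² = 1.886/(0.750)² = 3.353.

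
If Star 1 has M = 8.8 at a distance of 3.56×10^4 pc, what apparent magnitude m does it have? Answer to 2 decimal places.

26.56

m = M + 5 log₁₀(d/10 pc) = 8.8 + 5 log₁₀(3.56×10^4/10)
  = 8.8 + 5 × 3.551 = 8.8 + 17.76 = 26.56.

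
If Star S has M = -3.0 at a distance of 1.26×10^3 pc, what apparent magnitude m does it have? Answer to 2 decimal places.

m = M + 5 log₁₀(d/10 pc) = -3.0 + 5 log₁₀(1.26×10^3/10)
  = -3.0 + 5 × 2.100 = -3.0 + 10.50 = 7.50.

7.50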